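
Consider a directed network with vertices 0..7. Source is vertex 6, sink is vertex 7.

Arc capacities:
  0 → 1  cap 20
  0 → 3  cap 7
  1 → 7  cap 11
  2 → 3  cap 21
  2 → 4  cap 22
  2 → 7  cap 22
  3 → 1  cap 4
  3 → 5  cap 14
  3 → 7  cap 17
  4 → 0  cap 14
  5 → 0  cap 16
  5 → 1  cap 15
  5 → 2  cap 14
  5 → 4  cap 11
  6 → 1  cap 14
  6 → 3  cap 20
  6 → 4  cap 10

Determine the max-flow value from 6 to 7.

Maximum flow value: 38

augment #1: 6→1→7 bottleneck 11, total now 11
augment #2: 6→3→7 bottleneck 17, total now 28
augment #3: 6→3→5→2→7 bottleneck 3, total now 31
augment #4: 6→4→0→3→5→2→7 bottleneck 7, total now 38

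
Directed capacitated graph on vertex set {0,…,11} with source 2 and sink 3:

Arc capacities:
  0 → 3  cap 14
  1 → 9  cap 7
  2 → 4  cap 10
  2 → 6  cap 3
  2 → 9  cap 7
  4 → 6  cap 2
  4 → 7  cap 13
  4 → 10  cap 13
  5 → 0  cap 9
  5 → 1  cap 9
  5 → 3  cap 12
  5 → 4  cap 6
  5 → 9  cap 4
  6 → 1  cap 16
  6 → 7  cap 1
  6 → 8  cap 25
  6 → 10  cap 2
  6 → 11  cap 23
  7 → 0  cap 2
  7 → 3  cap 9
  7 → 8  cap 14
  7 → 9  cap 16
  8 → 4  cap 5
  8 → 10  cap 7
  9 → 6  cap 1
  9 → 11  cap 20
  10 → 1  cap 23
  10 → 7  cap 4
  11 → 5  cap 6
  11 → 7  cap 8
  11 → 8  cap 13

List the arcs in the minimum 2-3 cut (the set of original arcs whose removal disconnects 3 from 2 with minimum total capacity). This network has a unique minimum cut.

augment #1: 2→4→7→3 push 9
augment #2: 2→4→7→0→3 push 1
augment #3: 2→6→7→0→3 push 1
augment #4: 2→6→11→5→3 push 2
augment #5: 2→9→11→5→3 push 4
max flow = 17; residual-reachable set from 2 gives S-side
cut edges (S→T): {(7,0), (7,3), (11,5)} total cap 17

Min-cut arcs: {(7,0), (7,3), (11,5)} (total capacity 17)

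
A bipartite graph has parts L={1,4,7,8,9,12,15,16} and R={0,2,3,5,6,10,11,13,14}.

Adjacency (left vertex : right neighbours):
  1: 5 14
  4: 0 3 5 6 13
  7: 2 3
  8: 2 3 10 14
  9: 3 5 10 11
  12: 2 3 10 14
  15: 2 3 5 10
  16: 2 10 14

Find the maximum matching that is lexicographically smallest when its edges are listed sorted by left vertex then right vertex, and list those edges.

|M| = 7 (so the lex-smallest maximum matching has 7 edges)
process left vertices in ascending order; for each, take the smallest-labelled available neighbour that still permits 7 edges overall, or leave it unmatched if none does
lex-smallest matching: {1-5, 4-0, 7-2, 8-3, 9-11, 12-10, 16-14}

Lex-smallest maximum matching: {(1,5), (4,0), (7,2), (8,3), (9,11), (12,10), (16,14)}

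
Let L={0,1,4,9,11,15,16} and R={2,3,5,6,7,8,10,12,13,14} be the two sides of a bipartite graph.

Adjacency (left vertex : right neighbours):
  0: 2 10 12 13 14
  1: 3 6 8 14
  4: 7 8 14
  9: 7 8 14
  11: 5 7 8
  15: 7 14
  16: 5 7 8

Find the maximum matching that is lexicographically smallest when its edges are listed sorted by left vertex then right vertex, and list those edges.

|M| = 6 (so the lex-smallest maximum matching has 6 edges)
process left vertices in ascending order; for each, take the smallest-labelled available neighbour that still permits 6 edges overall, or leave it unmatched if none does
lex-smallest matching: {0-2, 1-3, 4-7, 9-8, 11-5, 15-14}

Lex-smallest maximum matching: {(0,2), (1,3), (4,7), (9,8), (11,5), (15,14)}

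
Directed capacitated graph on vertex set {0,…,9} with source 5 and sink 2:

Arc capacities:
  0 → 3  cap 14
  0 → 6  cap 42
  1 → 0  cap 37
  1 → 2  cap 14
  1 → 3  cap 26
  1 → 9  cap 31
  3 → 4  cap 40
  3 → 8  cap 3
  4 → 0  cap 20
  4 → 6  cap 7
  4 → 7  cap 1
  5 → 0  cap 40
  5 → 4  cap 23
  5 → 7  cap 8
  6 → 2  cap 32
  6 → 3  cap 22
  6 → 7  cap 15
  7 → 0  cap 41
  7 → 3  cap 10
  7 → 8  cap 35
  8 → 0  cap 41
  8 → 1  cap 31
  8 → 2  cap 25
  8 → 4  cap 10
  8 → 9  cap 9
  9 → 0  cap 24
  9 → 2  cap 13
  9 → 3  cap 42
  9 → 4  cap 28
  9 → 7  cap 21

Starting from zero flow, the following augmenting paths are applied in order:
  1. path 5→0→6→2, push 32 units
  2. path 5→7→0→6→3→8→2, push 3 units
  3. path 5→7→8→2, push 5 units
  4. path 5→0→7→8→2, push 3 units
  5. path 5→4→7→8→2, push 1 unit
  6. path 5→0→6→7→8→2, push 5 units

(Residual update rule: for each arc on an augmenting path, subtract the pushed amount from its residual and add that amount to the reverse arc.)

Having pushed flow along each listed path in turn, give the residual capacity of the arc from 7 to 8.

Residual capacity of (7,8): 21

after path 1 (5→0→6→2, push 32): res(7,8)=35
after path 2 (5→7→0→6→3→8→2, push 3): res(7,8)=35
after path 3 (5→7→8→2, push 5): res(7,8)=30
after path 4 (5→0→7→8→2, push 3): res(7,8)=27
after path 5 (5→4→7→8→2, push 1): res(7,8)=26
after path 6 (5→0→6→7→8→2, push 5): res(7,8)=21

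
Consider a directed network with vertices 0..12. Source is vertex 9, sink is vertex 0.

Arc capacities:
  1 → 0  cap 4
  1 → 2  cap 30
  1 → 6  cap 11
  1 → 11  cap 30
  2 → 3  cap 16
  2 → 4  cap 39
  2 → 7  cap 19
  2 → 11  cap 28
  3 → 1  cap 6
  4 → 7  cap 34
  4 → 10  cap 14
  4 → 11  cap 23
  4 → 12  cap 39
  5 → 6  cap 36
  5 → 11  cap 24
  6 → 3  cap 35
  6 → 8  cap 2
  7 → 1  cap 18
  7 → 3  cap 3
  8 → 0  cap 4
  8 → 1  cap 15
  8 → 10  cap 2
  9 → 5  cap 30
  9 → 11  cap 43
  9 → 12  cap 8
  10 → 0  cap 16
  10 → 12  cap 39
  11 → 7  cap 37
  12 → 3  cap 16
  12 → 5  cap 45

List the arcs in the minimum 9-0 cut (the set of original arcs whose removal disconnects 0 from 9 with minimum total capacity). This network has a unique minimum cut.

augment #1: 9→5→6→8→0 push 2
augment #2: 9→11→7→1→0 push 4
augment #3: 9→11→7→1→2→4→10→0 push 14
max flow = 20; residual-reachable set from 9 gives S-side
cut edges (S→T): {(1,0), (4,10), (6,8)} total cap 20

Min-cut arcs: {(1,0), (4,10), (6,8)} (total capacity 20)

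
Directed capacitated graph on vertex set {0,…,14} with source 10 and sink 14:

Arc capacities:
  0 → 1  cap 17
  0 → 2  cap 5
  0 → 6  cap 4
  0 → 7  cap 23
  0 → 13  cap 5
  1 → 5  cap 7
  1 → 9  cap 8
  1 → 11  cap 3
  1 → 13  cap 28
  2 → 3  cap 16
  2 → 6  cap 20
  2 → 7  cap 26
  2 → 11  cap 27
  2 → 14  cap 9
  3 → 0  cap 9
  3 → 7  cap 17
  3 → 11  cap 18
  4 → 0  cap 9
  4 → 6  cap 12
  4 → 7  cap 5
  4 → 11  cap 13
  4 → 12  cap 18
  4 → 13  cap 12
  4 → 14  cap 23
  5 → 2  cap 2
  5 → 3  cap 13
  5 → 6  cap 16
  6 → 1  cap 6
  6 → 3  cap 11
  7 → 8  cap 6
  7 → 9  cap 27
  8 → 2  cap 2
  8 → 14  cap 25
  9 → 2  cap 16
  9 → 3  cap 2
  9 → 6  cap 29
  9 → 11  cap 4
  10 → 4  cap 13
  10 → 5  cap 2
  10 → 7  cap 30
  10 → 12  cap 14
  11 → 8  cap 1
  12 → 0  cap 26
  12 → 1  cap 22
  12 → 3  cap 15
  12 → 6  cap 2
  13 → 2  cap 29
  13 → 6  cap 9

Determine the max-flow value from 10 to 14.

augment #1: 10→4→14 bottleneck 13, total now 13
augment #2: 10→5→2→14 bottleneck 2, total now 15
augment #3: 10→7→8→14 bottleneck 6, total now 21
augment #4: 10→7→9→2→14 bottleneck 7, total now 28
augment #5: 10→7→9→11→8→14 bottleneck 1, total now 29

Maximum flow value: 29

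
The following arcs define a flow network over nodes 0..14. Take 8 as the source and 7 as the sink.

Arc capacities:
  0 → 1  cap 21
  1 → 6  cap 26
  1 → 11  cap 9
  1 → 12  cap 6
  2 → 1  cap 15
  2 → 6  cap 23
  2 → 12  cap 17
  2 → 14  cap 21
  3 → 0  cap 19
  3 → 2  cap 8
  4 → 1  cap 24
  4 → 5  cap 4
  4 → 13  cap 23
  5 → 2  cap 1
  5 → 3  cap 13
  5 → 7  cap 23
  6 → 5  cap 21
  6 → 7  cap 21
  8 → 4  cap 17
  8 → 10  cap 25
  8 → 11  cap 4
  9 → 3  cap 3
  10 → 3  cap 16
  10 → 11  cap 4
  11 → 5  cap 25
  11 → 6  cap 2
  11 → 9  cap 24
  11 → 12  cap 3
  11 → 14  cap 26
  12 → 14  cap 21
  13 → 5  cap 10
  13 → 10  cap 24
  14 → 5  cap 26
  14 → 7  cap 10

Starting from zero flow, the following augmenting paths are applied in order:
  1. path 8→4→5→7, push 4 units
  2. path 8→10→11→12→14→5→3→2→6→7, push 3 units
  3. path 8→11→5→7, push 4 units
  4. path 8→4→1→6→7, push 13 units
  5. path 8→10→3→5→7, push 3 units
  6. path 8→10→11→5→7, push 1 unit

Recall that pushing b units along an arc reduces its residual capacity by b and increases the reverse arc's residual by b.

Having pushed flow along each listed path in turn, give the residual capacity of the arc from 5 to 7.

Residual capacity of (5,7): 11

after path 1 (8→4→5→7, push 4): res(5,7)=19
after path 2 (8→10→11→12→14→5→3→2→6→7, push 3): res(5,7)=19
after path 3 (8→11→5→7, push 4): res(5,7)=15
after path 4 (8→4→1→6→7, push 13): res(5,7)=15
after path 5 (8→10→3→5→7, push 3): res(5,7)=12
after path 6 (8→10→11→5→7, push 1): res(5,7)=11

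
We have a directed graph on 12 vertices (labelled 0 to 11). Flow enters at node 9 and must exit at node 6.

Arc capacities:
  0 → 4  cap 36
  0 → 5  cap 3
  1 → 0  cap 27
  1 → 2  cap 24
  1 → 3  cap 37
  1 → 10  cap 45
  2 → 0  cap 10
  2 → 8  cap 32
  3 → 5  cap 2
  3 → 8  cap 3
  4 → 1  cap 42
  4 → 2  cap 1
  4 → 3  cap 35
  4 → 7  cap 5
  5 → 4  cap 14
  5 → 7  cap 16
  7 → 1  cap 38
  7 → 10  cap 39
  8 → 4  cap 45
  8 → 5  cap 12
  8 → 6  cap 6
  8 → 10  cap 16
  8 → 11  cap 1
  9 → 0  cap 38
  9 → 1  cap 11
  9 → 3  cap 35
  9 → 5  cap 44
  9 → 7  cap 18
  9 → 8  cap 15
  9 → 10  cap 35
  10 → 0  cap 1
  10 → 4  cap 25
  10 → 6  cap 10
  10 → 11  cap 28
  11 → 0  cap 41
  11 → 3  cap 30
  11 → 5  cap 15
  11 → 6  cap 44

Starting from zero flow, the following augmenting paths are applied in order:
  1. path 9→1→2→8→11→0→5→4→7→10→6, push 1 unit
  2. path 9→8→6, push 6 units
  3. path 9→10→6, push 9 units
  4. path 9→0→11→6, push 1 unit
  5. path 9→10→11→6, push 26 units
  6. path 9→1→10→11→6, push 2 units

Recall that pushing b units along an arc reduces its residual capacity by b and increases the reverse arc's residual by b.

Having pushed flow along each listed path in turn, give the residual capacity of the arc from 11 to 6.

Residual capacity of (11,6): 15

after path 1 (9→1→2→8→11→0→5→4→7→10→6, push 1): res(11,6)=44
after path 2 (9→8→6, push 6): res(11,6)=44
after path 3 (9→10→6, push 9): res(11,6)=44
after path 4 (9→0→11→6, push 1): res(11,6)=43
after path 5 (9→10→11→6, push 26): res(11,6)=17
after path 6 (9→1→10→11→6, push 2): res(11,6)=15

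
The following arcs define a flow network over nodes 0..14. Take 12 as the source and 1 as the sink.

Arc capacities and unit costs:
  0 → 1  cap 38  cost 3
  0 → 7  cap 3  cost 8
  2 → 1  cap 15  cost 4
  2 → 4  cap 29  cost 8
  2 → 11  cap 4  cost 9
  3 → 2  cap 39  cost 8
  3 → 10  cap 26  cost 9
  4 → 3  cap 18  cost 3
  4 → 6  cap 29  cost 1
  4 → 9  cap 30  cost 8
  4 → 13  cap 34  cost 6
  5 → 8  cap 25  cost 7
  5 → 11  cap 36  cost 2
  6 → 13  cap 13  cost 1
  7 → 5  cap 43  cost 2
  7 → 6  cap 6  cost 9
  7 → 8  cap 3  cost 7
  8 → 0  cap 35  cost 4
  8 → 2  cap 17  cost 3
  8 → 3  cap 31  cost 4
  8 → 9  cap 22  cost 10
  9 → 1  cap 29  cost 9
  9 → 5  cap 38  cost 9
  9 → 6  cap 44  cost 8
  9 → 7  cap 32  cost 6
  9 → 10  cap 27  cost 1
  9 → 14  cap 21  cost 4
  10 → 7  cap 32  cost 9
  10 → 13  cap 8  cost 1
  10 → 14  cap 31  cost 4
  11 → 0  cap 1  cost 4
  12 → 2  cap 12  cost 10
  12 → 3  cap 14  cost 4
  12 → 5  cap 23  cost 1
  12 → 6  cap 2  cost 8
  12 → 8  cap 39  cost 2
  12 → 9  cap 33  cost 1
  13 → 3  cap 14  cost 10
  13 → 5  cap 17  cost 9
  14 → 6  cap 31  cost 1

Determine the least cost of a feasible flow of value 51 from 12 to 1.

Minimum cost for 51 units: 471

shortest-cost path #1: 12→8→0→1 push 35 @ unit cost 9 (adds 315)
shortest-cost path #2: 12→8→2→1 push 4 @ unit cost 9 (adds 36)
shortest-cost path #3: 12→9→1 push 12 @ unit cost 10 (adds 120)
total cost = 471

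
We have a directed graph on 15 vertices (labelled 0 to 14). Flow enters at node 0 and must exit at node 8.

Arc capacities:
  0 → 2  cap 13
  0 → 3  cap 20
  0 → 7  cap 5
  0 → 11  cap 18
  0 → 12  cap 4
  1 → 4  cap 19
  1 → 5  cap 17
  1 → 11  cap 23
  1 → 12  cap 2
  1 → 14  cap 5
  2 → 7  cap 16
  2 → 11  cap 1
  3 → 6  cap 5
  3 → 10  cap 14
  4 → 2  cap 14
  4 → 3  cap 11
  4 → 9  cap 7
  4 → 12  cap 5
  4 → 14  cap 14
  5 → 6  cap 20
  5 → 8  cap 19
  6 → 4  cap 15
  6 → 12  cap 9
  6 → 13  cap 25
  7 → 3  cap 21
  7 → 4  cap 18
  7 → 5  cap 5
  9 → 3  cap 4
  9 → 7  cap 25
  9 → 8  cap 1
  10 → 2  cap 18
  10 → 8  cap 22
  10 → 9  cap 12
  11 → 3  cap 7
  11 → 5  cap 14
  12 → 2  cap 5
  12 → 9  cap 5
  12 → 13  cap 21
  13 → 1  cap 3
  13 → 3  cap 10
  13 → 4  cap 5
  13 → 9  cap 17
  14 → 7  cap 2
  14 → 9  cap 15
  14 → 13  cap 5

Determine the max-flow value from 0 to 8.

Maximum flow value: 34

augment #1: 0→3→10→8 bottleneck 14, total now 14
augment #2: 0→7→5→8 bottleneck 5, total now 19
augment #3: 0→11→5→8 bottleneck 14, total now 33
augment #4: 0→12→9→8 bottleneck 1, total now 34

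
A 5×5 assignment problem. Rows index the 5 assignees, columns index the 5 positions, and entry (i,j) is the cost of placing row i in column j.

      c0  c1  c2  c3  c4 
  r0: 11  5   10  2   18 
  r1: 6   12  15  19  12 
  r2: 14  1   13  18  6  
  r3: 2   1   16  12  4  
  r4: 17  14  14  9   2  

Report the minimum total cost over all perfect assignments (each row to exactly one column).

optimal assignment: row0→col3 (cost 2), row1→col2 (cost 15), row2→col1 (cost 1), row3→col0 (cost 2), row4→col4 (cost 2)
total = 2 + 15 + 1 + 2 + 2 = 22

Minimum assignment cost: 22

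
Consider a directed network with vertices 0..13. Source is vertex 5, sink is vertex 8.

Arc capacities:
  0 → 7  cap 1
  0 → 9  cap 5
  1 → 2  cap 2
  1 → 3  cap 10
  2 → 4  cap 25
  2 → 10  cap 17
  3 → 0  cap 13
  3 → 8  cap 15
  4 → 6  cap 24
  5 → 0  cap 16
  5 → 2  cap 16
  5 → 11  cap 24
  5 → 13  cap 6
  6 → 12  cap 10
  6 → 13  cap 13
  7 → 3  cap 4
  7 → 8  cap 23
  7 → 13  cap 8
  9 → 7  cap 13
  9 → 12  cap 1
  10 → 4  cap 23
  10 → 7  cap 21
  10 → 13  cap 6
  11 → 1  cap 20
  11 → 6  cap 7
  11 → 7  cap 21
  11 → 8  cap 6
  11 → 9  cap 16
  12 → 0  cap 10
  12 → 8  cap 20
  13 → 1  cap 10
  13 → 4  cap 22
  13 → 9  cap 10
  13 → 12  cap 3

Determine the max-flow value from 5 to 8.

augment #1: 5→11→8 bottleneck 6, total now 6
augment #2: 5→0→7→8 bottleneck 1, total now 7
augment #3: 5→11→7→8 bottleneck 18, total now 25
augment #4: 5→13→12→8 bottleneck 3, total now 28
augment #5: 5→0→9→7→8 bottleneck 4, total now 32
augment #6: 5→0→9→12→8 bottleneck 1, total now 33
augment #7: 5→13→1→3→8 bottleneck 3, total now 36
augment #8: 5→2→4→6→12→8 bottleneck 10, total now 46
augment #9: 5→2→10→7→3→8 bottleneck 4, total now 50
augment #10: 5→2→10→13→1→3→8 bottleneck 2, total now 52

Maximum flow value: 52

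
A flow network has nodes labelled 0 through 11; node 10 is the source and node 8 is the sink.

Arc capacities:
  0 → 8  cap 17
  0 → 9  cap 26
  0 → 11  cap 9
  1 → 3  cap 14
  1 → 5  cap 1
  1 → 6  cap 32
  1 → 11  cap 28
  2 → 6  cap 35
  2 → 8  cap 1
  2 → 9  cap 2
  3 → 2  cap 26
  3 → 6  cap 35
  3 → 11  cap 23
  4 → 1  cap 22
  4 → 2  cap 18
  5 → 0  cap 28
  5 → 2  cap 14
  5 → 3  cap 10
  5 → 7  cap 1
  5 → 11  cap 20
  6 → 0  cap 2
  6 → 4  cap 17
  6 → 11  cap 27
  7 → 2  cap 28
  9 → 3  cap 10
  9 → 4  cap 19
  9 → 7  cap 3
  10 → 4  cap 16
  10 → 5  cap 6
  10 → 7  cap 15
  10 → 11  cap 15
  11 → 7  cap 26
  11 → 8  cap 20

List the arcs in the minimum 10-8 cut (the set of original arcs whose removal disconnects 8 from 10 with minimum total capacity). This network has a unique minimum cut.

augment #1: 10→11→8 push 15
augment #2: 10→4→2→8 push 1
augment #3: 10→5→0→8 push 6
augment #4: 10→4→1→11→8 push 5
augment #5: 10→4→1→5→0→8 push 1
augment #6: 10→4→1→6→0→8 push 2
max flow = 30; residual-reachable set from 10 gives S-side
cut edges (S→T): {(1,5), (2,8), (6,0), (10,5), (11,8)} total cap 30

Min-cut arcs: {(1,5), (2,8), (6,0), (10,5), (11,8)} (total capacity 30)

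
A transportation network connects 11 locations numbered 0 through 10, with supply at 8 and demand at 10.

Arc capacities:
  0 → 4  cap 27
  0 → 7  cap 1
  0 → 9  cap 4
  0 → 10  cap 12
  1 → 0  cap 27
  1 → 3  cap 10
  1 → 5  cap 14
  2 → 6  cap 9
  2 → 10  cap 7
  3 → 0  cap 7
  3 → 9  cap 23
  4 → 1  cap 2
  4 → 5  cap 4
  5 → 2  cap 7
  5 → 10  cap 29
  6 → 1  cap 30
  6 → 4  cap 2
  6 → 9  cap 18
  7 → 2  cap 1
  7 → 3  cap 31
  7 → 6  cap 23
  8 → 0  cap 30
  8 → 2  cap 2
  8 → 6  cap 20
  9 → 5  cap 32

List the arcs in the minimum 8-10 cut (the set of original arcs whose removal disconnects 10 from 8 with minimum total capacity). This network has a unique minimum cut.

Min-cut arcs: {(0,7), (0,9), (0,10), (4,1), (4,5), (8,2), (8,6)} (total capacity 45)

augment #1: 8→0→10 push 12
augment #2: 8→2→10 push 2
augment #3: 8→0→4→5→10 push 4
augment #4: 8→0→7→2→10 push 1
augment #5: 8→0→9→5→10 push 4
augment #6: 8→6→1→5→10 push 14
augment #7: 8→6→9→5→10 push 6
augment #8: 8→0→4→1→3→9→5→10 push 1
augment #9: 8→0→4→1→3→9→5→2→10 push 1
max flow = 45; residual-reachable set from 8 gives S-side
cut edges (S→T): {(0,7), (0,9), (0,10), (4,1), (4,5), (8,2), (8,6)} total cap 45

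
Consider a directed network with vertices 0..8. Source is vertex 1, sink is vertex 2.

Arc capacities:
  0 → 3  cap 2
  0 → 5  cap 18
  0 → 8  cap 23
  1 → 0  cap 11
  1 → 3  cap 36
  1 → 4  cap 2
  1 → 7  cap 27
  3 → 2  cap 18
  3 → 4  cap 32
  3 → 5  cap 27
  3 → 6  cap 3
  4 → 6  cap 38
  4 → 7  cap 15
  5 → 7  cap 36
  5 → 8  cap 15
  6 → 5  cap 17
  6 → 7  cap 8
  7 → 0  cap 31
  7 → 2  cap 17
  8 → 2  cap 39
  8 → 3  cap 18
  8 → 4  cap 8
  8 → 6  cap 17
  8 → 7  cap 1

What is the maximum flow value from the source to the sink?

Maximum flow value: 73

augment #1: 1→3→2 bottleneck 18, total now 18
augment #2: 1→7→2 bottleneck 17, total now 35
augment #3: 1→0→8→2 bottleneck 11, total now 46
augment #4: 1→3→5→8→2 bottleneck 15, total now 61
augment #5: 1→7→0→8→2 bottleneck 10, total now 71
augment #6: 1→4→7→0→8→2 bottleneck 2, total now 73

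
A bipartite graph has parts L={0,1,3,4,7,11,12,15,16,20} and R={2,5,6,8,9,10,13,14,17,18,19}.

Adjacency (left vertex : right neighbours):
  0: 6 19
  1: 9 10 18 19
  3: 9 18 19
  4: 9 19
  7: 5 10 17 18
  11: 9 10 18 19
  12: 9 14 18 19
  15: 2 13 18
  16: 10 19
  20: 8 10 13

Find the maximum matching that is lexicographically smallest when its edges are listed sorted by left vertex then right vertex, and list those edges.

Lex-smallest maximum matching: {(0,6), (1,9), (3,18), (4,19), (7,5), (11,10), (12,14), (15,2), (20,8)}

|M| = 9 (so the lex-smallest maximum matching has 9 edges)
process left vertices in ascending order; for each, take the smallest-labelled available neighbour that still permits 9 edges overall, or leave it unmatched if none does
lex-smallest matching: {0-6, 1-9, 3-18, 4-19, 7-5, 11-10, 12-14, 15-2, 20-8}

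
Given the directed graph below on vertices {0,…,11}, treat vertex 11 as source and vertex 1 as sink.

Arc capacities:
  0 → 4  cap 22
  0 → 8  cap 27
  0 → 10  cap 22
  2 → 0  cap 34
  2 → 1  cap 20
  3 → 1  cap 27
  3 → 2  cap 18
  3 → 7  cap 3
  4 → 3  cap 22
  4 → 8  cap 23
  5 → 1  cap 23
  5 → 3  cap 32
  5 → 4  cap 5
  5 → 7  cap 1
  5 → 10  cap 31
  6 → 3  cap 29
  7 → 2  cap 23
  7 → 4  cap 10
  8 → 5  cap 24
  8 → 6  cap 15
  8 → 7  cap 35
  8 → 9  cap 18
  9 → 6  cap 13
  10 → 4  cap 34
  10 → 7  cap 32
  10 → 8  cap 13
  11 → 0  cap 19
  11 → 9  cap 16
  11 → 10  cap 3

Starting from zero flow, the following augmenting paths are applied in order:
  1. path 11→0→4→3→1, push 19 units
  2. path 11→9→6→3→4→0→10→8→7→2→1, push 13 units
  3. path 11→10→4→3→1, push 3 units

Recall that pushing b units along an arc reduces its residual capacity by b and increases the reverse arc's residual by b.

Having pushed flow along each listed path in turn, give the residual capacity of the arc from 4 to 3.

Residual capacity of (4,3): 13

after path 1 (11→0→4→3→1, push 19): res(4,3)=3
after path 2 (11→9→6→3→4→0→10→8→7→2→1, push 13): res(4,3)=16
after path 3 (11→10→4→3→1, push 3): res(4,3)=13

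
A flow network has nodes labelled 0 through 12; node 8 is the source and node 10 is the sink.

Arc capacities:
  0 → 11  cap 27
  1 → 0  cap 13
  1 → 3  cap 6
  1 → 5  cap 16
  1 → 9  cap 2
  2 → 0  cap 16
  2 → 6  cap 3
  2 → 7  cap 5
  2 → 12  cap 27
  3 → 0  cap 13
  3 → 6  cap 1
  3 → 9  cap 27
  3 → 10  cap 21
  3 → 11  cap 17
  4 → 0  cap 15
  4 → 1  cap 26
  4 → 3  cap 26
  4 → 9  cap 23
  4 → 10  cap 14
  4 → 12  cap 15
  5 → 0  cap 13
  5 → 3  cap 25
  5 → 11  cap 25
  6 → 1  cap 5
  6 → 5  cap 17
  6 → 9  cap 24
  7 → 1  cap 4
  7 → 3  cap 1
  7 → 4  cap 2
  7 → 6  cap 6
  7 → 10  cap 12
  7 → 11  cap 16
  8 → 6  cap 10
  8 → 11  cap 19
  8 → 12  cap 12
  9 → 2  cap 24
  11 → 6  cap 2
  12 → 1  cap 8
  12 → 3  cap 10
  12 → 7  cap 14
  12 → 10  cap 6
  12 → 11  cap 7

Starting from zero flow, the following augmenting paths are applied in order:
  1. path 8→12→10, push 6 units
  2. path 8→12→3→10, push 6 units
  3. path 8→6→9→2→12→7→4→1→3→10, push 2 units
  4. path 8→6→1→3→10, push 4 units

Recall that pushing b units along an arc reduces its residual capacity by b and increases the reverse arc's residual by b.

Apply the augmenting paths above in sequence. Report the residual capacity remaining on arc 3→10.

after path 1 (8→12→10, push 6): res(3,10)=21
after path 2 (8→12→3→10, push 6): res(3,10)=15
after path 3 (8→6→9→2→12→7→4→1→3→10, push 2): res(3,10)=13
after path 4 (8→6→1→3→10, push 4): res(3,10)=9

Residual capacity of (3,10): 9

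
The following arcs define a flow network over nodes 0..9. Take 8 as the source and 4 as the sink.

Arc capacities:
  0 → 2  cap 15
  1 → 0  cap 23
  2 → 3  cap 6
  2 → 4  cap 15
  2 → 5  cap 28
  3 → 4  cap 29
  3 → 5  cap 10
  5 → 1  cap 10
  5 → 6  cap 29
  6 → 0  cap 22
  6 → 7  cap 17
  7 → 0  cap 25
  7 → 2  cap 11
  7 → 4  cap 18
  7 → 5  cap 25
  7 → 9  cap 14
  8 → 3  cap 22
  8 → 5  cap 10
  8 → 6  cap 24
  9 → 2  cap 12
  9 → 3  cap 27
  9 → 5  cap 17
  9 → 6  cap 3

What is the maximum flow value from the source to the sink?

Maximum flow value: 54

augment #1: 8→3→4 bottleneck 22, total now 22
augment #2: 8→6→7→4 bottleneck 17, total now 39
augment #3: 8→6→0→2→4 bottleneck 7, total now 46
augment #4: 8→5→1→0→2→4 bottleneck 8, total now 54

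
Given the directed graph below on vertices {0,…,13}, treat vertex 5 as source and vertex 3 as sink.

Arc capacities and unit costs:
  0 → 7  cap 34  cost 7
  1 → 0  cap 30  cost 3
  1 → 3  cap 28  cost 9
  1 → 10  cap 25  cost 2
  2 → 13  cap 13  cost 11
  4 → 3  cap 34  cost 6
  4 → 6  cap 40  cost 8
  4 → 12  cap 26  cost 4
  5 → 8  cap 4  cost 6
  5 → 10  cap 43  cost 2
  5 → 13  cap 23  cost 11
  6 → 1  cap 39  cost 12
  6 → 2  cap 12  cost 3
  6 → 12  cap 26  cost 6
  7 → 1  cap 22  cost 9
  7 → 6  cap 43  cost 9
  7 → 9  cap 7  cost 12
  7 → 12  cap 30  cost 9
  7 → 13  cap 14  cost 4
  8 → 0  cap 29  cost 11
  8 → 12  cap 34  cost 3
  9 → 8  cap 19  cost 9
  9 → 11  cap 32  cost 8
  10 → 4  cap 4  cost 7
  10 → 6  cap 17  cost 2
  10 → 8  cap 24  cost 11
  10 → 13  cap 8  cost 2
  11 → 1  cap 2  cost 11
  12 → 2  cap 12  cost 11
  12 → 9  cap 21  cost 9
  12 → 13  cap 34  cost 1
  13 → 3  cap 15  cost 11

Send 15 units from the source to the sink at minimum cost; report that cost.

Minimum cost for 15 units: 243

shortest-cost path #1: 5→10→13→3 push 8 @ unit cost 15 (adds 120)
shortest-cost path #2: 5→10→4→3 push 4 @ unit cost 15 (adds 60)
shortest-cost path #3: 5→8→12→13→3 push 3 @ unit cost 21 (adds 63)
total cost = 243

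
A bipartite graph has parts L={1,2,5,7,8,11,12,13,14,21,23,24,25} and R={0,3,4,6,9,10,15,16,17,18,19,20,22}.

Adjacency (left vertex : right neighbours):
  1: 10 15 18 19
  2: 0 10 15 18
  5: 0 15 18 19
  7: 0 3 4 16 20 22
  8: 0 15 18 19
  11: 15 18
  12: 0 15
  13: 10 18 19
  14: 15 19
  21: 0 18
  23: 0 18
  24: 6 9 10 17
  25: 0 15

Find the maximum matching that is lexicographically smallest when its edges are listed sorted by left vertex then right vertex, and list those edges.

Lex-smallest maximum matching: {(1,10), (2,0), (5,15), (7,3), (8,18), (13,19), (24,6)}

|M| = 7 (so the lex-smallest maximum matching has 7 edges)
process left vertices in ascending order; for each, take the smallest-labelled available neighbour that still permits 7 edges overall, or leave it unmatched if none does
lex-smallest matching: {1-10, 2-0, 5-15, 7-3, 8-18, 13-19, 24-6}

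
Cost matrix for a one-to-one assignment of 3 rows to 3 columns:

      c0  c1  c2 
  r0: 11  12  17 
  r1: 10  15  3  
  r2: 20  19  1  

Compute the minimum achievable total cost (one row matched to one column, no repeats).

Minimum assignment cost: 23

optimal assignment: row0→col1 (cost 12), row1→col0 (cost 10), row2→col2 (cost 1)
total = 12 + 10 + 1 = 23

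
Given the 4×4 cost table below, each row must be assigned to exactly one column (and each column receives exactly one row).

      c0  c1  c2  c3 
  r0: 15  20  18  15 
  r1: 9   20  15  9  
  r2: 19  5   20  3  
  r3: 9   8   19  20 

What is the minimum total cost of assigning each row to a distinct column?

Minimum assignment cost: 38

optimal assignment: row0→col2 (cost 18), row1→col0 (cost 9), row2→col3 (cost 3), row3→col1 (cost 8)
total = 18 + 9 + 3 + 8 = 38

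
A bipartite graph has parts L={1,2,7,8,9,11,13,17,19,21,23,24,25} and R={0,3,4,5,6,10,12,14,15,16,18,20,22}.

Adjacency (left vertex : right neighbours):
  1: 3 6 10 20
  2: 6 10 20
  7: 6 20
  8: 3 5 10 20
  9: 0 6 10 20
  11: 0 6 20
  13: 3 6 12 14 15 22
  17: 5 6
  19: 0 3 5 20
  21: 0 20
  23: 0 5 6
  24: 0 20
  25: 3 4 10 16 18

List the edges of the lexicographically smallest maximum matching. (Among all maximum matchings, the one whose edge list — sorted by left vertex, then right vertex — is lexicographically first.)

Lex-smallest maximum matching: {(1,3), (2,6), (7,20), (8,5), (9,10), (11,0), (13,12), (25,4)}

|M| = 8 (so the lex-smallest maximum matching has 8 edges)
process left vertices in ascending order; for each, take the smallest-labelled available neighbour that still permits 8 edges overall, or leave it unmatched if none does
lex-smallest matching: {1-3, 2-6, 7-20, 8-5, 9-10, 11-0, 13-12, 25-4}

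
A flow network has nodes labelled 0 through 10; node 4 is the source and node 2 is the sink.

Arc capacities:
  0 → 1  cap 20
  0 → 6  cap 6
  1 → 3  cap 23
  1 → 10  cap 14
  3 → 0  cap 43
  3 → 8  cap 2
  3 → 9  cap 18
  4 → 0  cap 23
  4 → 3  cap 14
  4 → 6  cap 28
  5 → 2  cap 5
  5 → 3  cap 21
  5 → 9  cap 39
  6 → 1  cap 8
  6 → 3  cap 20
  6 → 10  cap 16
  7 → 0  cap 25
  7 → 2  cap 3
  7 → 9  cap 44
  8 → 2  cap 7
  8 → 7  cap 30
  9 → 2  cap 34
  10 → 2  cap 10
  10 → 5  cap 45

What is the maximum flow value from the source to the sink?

augment #1: 4→3→8→2 bottleneck 2, total now 2
augment #2: 4→3→9→2 bottleneck 12, total now 14
augment #3: 4→6→10→2 bottleneck 10, total now 24
augment #4: 4→6→3→9→2 bottleneck 6, total now 30
augment #5: 4→6→10→5→2 bottleneck 5, total now 35
augment #6: 4→6→10→5→9→2 bottleneck 1, total now 36
augment #7: 4→0→1→10→5→9→2 bottleneck 14, total now 50

Maximum flow value: 50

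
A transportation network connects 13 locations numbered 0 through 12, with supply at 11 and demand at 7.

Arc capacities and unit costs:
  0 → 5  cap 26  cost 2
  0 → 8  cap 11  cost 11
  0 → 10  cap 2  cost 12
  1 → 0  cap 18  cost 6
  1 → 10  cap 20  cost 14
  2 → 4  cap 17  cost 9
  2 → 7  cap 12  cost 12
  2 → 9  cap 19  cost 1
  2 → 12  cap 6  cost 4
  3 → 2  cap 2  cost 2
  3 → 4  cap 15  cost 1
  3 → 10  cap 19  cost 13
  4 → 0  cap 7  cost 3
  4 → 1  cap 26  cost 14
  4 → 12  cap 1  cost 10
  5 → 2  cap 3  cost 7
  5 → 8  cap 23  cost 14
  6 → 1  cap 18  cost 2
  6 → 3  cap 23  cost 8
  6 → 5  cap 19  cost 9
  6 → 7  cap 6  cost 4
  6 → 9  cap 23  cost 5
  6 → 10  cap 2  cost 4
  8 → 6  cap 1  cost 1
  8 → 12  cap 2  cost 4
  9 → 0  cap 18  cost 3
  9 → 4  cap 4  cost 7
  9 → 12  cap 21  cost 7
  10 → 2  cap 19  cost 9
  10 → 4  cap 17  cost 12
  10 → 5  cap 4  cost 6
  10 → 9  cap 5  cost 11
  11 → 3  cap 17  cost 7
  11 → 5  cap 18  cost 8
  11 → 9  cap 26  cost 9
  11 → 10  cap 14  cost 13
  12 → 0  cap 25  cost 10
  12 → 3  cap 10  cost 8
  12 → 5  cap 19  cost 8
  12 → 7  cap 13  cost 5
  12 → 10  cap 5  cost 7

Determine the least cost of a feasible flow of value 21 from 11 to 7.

shortest-cost path #1: 11→3→2→12→7 push 2 @ unit cost 18 (adds 36)
shortest-cost path #2: 11→9→12→7 push 11 @ unit cost 21 (adds 231)
shortest-cost path #3: 11→9→12→2→7 push 2 @ unit cost 24 (adds 48)
shortest-cost path #4: 11→5→2→7 push 3 @ unit cost 27 (adds 81)
shortest-cost path #5: 11→5→8→6→7 push 1 @ unit cost 27 (adds 27)
shortest-cost path #6: 11→10→2→7 push 2 @ unit cost 34 (adds 68)
total cost = 491

Minimum cost for 21 units: 491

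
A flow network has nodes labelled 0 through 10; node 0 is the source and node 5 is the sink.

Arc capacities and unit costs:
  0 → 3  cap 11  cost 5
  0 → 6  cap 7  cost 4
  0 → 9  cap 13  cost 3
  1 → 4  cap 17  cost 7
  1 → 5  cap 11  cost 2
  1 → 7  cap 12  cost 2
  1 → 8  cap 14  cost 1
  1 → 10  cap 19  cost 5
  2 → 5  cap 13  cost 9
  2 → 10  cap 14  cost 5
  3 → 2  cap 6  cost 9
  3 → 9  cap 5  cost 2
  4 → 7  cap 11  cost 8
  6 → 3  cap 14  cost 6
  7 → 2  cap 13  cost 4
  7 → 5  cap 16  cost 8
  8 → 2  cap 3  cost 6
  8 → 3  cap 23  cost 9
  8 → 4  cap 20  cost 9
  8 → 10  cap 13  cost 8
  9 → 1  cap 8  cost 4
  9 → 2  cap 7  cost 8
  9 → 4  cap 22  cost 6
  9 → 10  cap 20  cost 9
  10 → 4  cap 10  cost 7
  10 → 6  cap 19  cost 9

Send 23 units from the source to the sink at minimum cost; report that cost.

Minimum cost for 23 units: 416

shortest-cost path #1: 0→9→1→5 push 8 @ unit cost 9 (adds 72)
shortest-cost path #2: 0→9→2→5 push 5 @ unit cost 20 (adds 100)
shortest-cost path #3: 0→3→2→5 push 6 @ unit cost 23 (adds 138)
shortest-cost path #4: 0→3→9→2→5 push 2 @ unit cost 24 (adds 48)
shortest-cost path #5: 0→3→9→4→7→5 push 2 @ unit cost 29 (adds 58)
total cost = 416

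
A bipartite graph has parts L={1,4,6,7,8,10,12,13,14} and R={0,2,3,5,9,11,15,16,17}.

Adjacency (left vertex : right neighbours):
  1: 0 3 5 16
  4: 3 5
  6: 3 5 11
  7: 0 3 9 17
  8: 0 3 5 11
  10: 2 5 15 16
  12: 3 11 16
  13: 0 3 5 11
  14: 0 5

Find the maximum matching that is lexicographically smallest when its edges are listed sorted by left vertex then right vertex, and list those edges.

Lex-smallest maximum matching: {(1,0), (4,3), (6,5), (7,9), (8,11), (10,2), (12,16)}

|M| = 7 (so the lex-smallest maximum matching has 7 edges)
process left vertices in ascending order; for each, take the smallest-labelled available neighbour that still permits 7 edges overall, or leave it unmatched if none does
lex-smallest matching: {1-0, 4-3, 6-5, 7-9, 8-11, 10-2, 12-16}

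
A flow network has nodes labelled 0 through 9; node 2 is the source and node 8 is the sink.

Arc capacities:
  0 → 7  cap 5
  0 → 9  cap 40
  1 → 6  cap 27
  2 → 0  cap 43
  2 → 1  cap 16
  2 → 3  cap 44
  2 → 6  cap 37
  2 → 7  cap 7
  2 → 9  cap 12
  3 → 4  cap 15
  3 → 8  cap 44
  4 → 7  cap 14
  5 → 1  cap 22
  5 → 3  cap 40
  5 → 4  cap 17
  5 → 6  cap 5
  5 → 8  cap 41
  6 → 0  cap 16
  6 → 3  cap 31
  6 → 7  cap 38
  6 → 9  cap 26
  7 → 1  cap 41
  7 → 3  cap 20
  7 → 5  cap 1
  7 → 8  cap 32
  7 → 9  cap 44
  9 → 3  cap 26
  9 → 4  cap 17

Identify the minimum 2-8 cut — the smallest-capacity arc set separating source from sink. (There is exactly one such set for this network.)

augment #1: 2→3→8 push 44
augment #2: 2→7→8 push 7
augment #3: 2→0→7→8 push 5
augment #4: 2→6→7→8 push 20
augment #5: 2→6→7→5→8 push 1
max flow = 77; residual-reachable set from 2 gives S-side
cut edges (S→T): {(3,8), (7,5), (7,8)} total cap 77

Min-cut arcs: {(3,8), (7,5), (7,8)} (total capacity 77)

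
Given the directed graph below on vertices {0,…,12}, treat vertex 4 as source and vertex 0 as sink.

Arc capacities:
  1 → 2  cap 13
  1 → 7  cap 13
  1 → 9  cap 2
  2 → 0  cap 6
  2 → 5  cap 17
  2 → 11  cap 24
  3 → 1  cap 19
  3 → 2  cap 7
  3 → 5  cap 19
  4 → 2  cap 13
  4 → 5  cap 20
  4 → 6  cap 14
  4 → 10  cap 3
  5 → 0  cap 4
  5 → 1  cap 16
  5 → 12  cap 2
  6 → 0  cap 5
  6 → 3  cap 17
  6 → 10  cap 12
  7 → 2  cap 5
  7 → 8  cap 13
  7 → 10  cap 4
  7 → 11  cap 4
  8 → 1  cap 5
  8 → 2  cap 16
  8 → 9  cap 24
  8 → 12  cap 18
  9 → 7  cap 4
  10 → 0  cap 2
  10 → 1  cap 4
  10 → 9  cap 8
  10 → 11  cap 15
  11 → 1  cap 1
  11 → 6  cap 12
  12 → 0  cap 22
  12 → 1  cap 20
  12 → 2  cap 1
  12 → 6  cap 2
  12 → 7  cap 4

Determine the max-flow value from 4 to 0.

augment #1: 4→2→0 bottleneck 6, total now 6
augment #2: 4→5→0 bottleneck 4, total now 10
augment #3: 4→6→0 bottleneck 5, total now 15
augment #4: 4→10→0 bottleneck 2, total now 17
augment #5: 4→5→12→0 bottleneck 2, total now 19
augment #6: 4→5→1→7→8→12→0 bottleneck 13, total now 32

Maximum flow value: 32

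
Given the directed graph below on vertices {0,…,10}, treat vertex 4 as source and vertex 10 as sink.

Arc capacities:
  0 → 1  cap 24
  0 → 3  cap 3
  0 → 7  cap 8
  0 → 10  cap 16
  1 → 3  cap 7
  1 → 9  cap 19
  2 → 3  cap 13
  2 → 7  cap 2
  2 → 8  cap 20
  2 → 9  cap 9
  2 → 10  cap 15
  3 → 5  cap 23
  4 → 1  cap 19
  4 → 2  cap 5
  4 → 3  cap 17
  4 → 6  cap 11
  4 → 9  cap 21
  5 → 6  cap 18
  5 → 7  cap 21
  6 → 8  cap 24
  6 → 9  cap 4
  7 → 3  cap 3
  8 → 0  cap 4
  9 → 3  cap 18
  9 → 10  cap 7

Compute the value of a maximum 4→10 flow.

augment #1: 4→2→10 bottleneck 5, total now 5
augment #2: 4→9→10 bottleneck 7, total now 12
augment #3: 4→6→8→0→10 bottleneck 4, total now 16

Maximum flow value: 16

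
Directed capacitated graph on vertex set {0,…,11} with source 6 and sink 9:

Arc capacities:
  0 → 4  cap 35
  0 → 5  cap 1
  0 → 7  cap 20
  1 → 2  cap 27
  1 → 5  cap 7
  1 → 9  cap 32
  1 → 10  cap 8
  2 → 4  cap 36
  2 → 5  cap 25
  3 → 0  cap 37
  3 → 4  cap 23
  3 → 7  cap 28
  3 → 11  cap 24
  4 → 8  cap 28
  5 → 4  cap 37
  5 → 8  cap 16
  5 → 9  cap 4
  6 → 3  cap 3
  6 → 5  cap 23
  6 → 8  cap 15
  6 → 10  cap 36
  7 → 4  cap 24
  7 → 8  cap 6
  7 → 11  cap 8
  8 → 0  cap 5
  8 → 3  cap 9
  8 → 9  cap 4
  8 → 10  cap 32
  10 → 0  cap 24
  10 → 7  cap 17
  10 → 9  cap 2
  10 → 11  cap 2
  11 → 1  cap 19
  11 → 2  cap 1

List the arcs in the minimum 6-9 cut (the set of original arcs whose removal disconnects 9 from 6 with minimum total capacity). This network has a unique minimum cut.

augment #1: 6→5→9 push 4
augment #2: 6→8→9 push 4
augment #3: 6→10→9 push 2
augment #4: 6→3→11→1→9 push 3
augment #5: 6→10→11→1→9 push 2
augment #6: 6→8→3→11→1→9 push 9
augment #7: 6→10→7→11→1→9 push 5
max flow = 29; residual-reachable set from 6 gives S-side
cut edges (S→T): {(5,9), (8,9), (10,9), (11,1)} total cap 29

Min-cut arcs: {(5,9), (8,9), (10,9), (11,1)} (total capacity 29)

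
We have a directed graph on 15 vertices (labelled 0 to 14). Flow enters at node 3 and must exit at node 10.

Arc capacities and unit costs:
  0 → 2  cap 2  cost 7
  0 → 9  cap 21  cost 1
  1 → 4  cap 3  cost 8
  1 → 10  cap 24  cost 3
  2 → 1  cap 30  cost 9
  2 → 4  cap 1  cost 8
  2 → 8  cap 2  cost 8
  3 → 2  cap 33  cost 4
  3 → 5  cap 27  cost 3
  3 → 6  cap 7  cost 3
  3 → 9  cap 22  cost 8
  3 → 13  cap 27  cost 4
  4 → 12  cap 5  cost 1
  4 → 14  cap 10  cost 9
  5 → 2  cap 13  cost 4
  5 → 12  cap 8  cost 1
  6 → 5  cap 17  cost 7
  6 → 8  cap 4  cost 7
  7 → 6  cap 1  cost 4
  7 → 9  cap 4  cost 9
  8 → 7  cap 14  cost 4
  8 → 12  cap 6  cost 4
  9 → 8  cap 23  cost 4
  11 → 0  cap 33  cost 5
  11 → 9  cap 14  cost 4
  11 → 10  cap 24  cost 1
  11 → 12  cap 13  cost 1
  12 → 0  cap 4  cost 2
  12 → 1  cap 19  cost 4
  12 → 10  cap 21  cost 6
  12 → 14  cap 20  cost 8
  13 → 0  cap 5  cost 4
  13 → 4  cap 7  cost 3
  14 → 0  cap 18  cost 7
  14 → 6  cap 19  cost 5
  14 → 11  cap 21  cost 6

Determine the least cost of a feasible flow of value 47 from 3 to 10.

shortest-cost path #1: 3→5→12→10 push 8 @ unit cost 10 (adds 80)
shortest-cost path #2: 3→13→4→12→10 push 5 @ unit cost 14 (adds 70)
shortest-cost path #3: 3→2→1→10 push 24 @ unit cost 16 (adds 384)
shortest-cost path #4: 3→6→8→12→10 push 4 @ unit cost 20 (adds 80)
shortest-cost path #5: 3→9→8→12→10 push 2 @ unit cost 22 (adds 44)
shortest-cost path #6: 3→13→4→14→11→10 push 2 @ unit cost 23 (adds 46)
shortest-cost path #7: 3→2→4→14→11→10 push 1 @ unit cost 28 (adds 28)
shortest-cost path #8: 3→2→1→4→14→11→10 push 1 @ unit cost 37 (adds 37)
total cost = 769

Minimum cost for 47 units: 769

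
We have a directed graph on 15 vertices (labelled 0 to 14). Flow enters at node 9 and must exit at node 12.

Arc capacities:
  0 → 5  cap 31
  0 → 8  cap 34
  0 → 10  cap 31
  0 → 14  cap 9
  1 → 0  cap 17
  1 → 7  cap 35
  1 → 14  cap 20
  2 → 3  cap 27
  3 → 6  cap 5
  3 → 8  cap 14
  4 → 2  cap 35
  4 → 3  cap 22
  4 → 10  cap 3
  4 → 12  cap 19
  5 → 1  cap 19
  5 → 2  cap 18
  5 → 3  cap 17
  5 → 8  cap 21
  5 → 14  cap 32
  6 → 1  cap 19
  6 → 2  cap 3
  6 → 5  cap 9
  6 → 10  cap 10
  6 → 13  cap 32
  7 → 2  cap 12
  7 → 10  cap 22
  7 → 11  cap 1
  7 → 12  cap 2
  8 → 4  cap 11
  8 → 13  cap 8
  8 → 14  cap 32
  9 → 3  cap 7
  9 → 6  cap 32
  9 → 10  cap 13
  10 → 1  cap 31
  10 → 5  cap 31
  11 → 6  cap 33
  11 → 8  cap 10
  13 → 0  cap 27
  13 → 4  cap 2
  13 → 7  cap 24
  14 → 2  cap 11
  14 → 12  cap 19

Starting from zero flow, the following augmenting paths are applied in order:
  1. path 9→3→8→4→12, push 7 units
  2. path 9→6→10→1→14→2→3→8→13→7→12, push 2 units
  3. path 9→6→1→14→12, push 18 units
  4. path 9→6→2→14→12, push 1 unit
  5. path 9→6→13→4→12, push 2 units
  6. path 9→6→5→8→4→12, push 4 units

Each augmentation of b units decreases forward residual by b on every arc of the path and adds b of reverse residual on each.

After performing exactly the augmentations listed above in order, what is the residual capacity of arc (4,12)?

Residual capacity of (4,12): 6

after path 1 (9→3→8→4→12, push 7): res(4,12)=12
after path 2 (9→6→10→1→14→2→3→8→13→7→12, push 2): res(4,12)=12
after path 3 (9→6→1→14→12, push 18): res(4,12)=12
after path 4 (9→6→2→14→12, push 1): res(4,12)=12
after path 5 (9→6→13→4→12, push 2): res(4,12)=10
after path 6 (9→6→5→8→4→12, push 4): res(4,12)=6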